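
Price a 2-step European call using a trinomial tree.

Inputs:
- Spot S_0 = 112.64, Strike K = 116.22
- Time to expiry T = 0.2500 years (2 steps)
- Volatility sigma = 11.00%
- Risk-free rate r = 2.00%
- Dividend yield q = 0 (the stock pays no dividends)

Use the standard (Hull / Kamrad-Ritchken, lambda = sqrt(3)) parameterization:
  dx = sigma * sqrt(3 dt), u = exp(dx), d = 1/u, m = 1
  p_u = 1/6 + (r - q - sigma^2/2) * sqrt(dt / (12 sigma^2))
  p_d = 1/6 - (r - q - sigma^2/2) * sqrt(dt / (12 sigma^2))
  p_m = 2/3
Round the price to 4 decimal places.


dt = T/N = 0.125000; dx = sigma*sqrt(3*dt) = 0.067361
u = exp(dx) = 1.069682; d = 1/u = 0.934858
p_u = 0.179610, p_m = 0.666667, p_d = 0.153723
Discount per step: exp(-r*dt) = 0.997503
Stock lattice S(k, j) with j the centered position index:
  k=0: S(0,+0) = 112.6400
  k=1: S(1,-1) = 105.3024; S(1,+0) = 112.6400; S(1,+1) = 120.4889
  k=2: S(2,-2) = 98.4427; S(2,-1) = 105.3024; S(2,+0) = 112.6400; S(2,+1) = 120.4889; S(2,+2) = 128.8848
Terminal payoffs V(N, j) = max(S_T - K, 0):
  V(2,-2) = 0.000000; V(2,-1) = 0.000000; V(2,+0) = 0.000000; V(2,+1) = 4.268927; V(2,+2) = 12.664780
Backward induction: V(k, j) = exp(-r*dt) * [p_u * V(k+1, j+1) + p_m * V(k+1, j) + p_d * V(k+1, j-1)]
  V(1,-1) = exp(-r*dt) * [p_u*0.000000 + p_m*0.000000 + p_d*0.000000] = 0.000000
  V(1,+0) = exp(-r*dt) * [p_u*4.268927 + p_m*0.000000 + p_d*0.000000] = 0.764828
  V(1,+1) = exp(-r*dt) * [p_u*12.664780 + p_m*4.268927 + p_d*0.000000] = 5.107887
  V(0,+0) = exp(-r*dt) * [p_u*5.107887 + p_m*0.764828 + p_d*0.000000] = 1.423749

Answer: Price = V(0,0) = 1.4237


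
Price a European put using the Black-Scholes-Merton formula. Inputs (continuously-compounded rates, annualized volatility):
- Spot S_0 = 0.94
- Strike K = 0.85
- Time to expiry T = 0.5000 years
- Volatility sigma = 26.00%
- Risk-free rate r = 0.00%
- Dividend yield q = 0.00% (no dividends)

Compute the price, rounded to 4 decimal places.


Answer: Price = 0.0301

Derivation:
d1 = (ln(S/K) + (r - q + 0.5*sigma^2) * T) / (sigma * sqrt(T)) = 0.63935249
d2 = d1 - sigma * sqrt(T) = 0.45550473
exp(-rT) = 1.00000000; exp(-qT) = 1.00000000
P = K * exp(-rT) * N(-d2) - S_0 * exp(-qT) * N(-d1)
N(-d1) = 0.26129682; N(-d2) = 0.32437308
P = 0.8500 * 1.00000000 * 0.32437308 - 0.9400 * 1.00000000 * 0.26129682 = 0.0301


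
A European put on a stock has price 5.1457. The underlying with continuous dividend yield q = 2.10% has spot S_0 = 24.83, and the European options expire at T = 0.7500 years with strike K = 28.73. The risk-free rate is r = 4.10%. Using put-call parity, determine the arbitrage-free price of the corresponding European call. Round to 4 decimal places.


Put-call parity: C - P = S_0 * exp(-qT) - K * exp(-rT).
S_0 * exp(-qT) = 24.8300 * 0.98437338 = 24.44199109
K * exp(-rT) = 28.7300 * 0.96971797 = 27.85999734
C = P + S*exp(-qT) - K*exp(-rT)
C = 5.1457 + 24.44199109 - 27.85999734 = 1.7277

Answer: Call price = 1.7277


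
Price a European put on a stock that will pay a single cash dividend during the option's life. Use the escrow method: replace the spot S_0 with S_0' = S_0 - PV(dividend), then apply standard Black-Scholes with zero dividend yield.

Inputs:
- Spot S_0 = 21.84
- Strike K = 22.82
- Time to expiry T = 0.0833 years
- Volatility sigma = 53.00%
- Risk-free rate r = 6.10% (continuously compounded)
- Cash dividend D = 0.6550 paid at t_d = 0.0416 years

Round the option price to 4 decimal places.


Answer: Price = 2.2310

Derivation:
PV(D) = D * exp(-r * t_d) = 0.6550 * 0.99746562 = 0.65333998
S_0' = S_0 - PV(D) = 21.8400 - 0.65333998 = 21.18666002
d1 = (ln(S_0'/K) + (r + sigma^2/2)*T) / (sigma*sqrt(T)) = -0.37579830
d2 = d1 - sigma*sqrt(T) = -0.52876551
exp(-rT) = 0.99493159
N(-d1) = 0.64646657; N(-d2) = 0.70151594
P = K * exp(-rT) * N(-d2) - S_0' * N(-d1) = 22.8200 * 0.99493159 * 0.70151594 - 21.18666002 * 0.64646657 = 2.2310


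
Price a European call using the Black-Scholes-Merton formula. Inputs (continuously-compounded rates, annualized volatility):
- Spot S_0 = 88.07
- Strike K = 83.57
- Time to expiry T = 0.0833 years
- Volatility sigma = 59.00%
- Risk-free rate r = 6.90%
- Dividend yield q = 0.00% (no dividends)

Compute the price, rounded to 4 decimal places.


d1 = (ln(S/K) + (r - q + 0.5*sigma^2) * T) / (sigma * sqrt(T)) = 0.42689449
d2 = d1 - sigma * sqrt(T) = 0.25661023
exp(-rT) = 0.99426879; exp(-qT) = 1.00000000
C = S_0 * exp(-qT) * N(d1) - K * exp(-rT) * N(d2)
N(d1) = 0.66527191; N(d2) = 0.60126016
C = 88.0700 * 1.00000000 * 0.66527191 - 83.5700 * 0.99426879 * 0.60126016 = 8.6312

Answer: Price = 8.6312


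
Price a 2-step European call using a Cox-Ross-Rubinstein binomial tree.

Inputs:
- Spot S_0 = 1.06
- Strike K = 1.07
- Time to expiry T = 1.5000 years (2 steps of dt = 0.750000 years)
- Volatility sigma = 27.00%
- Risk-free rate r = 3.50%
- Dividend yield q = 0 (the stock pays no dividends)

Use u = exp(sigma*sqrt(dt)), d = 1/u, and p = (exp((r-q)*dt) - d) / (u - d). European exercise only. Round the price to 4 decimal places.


dt = T/N = 0.750000
u = exp(sigma*sqrt(dt)) = 1.263426; d = 1/u = 0.791499
p = (exp((r-q)*dt) - d) / (u - d) = 0.498168
Discount per step: exp(-r*dt) = 0.974092
Stock lattice S(k, i) with i counting down-moves:
  k=0: S(0,0) = 1.0600
  k=1: S(1,0) = 1.3392; S(1,1) = 0.8390
  k=2: S(2,0) = 1.6920; S(2,1) = 1.0600; S(2,2) = 0.6641
Terminal payoffs V(N, i) = max(S_T - K, 0):
  V(2,0) = 0.622019; V(2,1) = 0.000000; V(2,2) = 0.000000
Backward induction: V(k, i) = exp(-r*dt) * [p * V(k+1, i) + (1-p) * V(k+1, i+1)].
  V(1,0) = exp(-r*dt) * [p*0.622019 + (1-p)*0.000000] = 0.301842
  V(1,1) = exp(-r*dt) * [p*0.000000 + (1-p)*0.000000] = 0.000000
  V(0,0) = exp(-r*dt) * [p*0.301842 + (1-p)*0.000000] = 0.146472

Answer: Price = V(0,0) = 0.1465


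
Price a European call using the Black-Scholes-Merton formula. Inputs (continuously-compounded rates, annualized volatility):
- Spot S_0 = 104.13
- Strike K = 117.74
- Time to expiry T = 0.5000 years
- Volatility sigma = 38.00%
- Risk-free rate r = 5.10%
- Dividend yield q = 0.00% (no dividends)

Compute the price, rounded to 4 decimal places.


d1 = (ln(S/K) + (r - q + 0.5*sigma^2) * T) / (sigma * sqrt(T)) = -0.22790679
d2 = d1 - sigma * sqrt(T) = -0.49660736
exp(-rT) = 0.97482238; exp(-qT) = 1.00000000
C = S_0 * exp(-qT) * N(d1) - K * exp(-rT) * N(d2)
N(d1) = 0.40985935; N(d2) = 0.30973298
C = 104.1300 * 1.00000000 * 0.40985935 - 117.7400 * 0.97482238 * 0.30973298 = 7.1289

Answer: Price = 7.1289


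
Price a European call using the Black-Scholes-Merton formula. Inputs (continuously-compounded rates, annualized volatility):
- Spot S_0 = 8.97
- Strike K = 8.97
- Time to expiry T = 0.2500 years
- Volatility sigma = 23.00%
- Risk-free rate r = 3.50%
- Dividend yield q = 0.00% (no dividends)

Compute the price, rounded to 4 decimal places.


Answer: Price = 0.4498

Derivation:
d1 = (ln(S/K) + (r - q + 0.5*sigma^2) * T) / (sigma * sqrt(T)) = 0.13358696
d2 = d1 - sigma * sqrt(T) = 0.01858696
exp(-rT) = 0.99128817; exp(-qT) = 1.00000000
C = S_0 * exp(-qT) * N(d1) - K * exp(-rT) * N(d2)
N(d1) = 0.55313540; N(d2) = 0.50741470
C = 8.9700 * 1.00000000 * 0.55313540 - 8.9700 * 0.99128817 * 0.50741470 = 0.4498


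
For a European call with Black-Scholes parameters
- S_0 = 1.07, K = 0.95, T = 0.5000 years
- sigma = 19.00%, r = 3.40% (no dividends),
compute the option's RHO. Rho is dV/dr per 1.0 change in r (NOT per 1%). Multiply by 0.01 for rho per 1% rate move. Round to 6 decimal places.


Answer: Rho = 0.386486

Derivation:
d1 = 1.0790966254; d2 = 0.9447463370
phi(d1) = 0.2228707445; exp(-qT) = 1.0000000000; exp(-rT) = 0.9831436846
N(d2) = 0.8276058028
Rho = K*T*exp(-rT)*N(d2) = 0.9500 * 0.5000 * 0.9831436846 * 0.8276058028 = 0.386486


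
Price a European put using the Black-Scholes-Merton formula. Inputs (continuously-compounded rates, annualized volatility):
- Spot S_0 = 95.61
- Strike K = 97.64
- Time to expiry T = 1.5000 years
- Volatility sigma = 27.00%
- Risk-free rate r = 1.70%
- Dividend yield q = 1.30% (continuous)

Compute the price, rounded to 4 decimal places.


Answer: Price = 13.1282

Derivation:
d1 = (ln(S/K) + (r - q + 0.5*sigma^2) * T) / (sigma * sqrt(T)) = 0.11994991
d2 = d1 - sigma * sqrt(T) = -0.21073120
exp(-rT) = 0.97482238; exp(-qT) = 0.98068890
P = K * exp(-rT) * N(-d2) - S_0 * exp(-qT) * N(-d1)
N(-d1) = 0.45226141; N(-d2) = 0.58345149
P = 97.6400 * 0.97482238 * 0.58345149 - 95.6100 * 0.98068890 * 0.45226141 = 13.1282


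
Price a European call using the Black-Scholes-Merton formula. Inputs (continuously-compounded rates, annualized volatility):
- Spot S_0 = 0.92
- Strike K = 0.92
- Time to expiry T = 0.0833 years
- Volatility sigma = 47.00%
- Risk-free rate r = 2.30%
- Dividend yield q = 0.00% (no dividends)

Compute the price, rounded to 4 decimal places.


Answer: Price = 0.0506

Derivation:
d1 = (ln(S/K) + (r - q + 0.5*sigma^2) * T) / (sigma * sqrt(T)) = 0.08194892
d2 = d1 - sigma * sqrt(T) = -0.05370126
exp(-rT) = 0.99808593; exp(-qT) = 1.00000000
C = S_0 * exp(-qT) * N(d1) - K * exp(-rT) * N(d2)
N(d1) = 0.53265633; N(d2) = 0.47858659
C = 0.9200 * 1.00000000 * 0.53265633 - 0.9200 * 0.99808593 * 0.47858659 = 0.0506


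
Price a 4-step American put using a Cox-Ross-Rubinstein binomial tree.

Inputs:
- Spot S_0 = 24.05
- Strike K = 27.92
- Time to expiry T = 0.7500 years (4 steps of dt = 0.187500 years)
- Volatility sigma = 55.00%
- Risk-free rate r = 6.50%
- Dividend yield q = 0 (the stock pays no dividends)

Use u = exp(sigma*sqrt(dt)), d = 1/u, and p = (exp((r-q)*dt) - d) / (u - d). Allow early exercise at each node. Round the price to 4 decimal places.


Answer: Price = V(0,0) = 6.5912

Derivation:
dt = T/N = 0.187500
u = exp(sigma*sqrt(dt)) = 1.268908; d = 1/u = 0.788079
p = (exp((r-q)*dt) - d) / (u - d) = 0.466242
Discount per step: exp(-r*dt) = 0.987886
Stock lattice S(k, i) with i counting down-moves:
  k=0: S(0,0) = 24.0500
  k=1: S(1,0) = 30.5172; S(1,1) = 18.9533
  k=2: S(2,0) = 38.7236; S(2,1) = 24.0500; S(2,2) = 14.9367
  k=3: S(3,0) = 49.1367; S(3,1) = 30.5172; S(3,2) = 18.9533; S(3,3) = 11.7713
  k=4: S(4,0) = 62.3500; S(4,1) = 38.7236; S(4,2) = 24.0500; S(4,3) = 14.9367; S(4,4) = 9.2767
Terminal payoffs V(N, i) = max(K - S_T, 0):
  V(4,0) = 0.000000; V(4,1) = 0.000000; V(4,2) = 3.870000; V(4,3) = 12.983304; V(4,4) = 18.643289
Backward induction: V(k, i) = exp(-r*dt) * [p * V(k+1, i) + (1-p) * V(k+1, i+1)]; then take max(V_cont, immediate exercise) for American.
  V(3,0) = exp(-r*dt) * [p*0.000000 + (1-p)*0.000000] = 0.000000; exercise = 0.000000; V(3,0) = max -> 0.000000
  V(3,1) = exp(-r*dt) * [p*0.000000 + (1-p)*3.870000] = 2.040619; exercise = 0.000000; V(3,1) = max -> 2.040619
  V(3,2) = exp(-r*dt) * [p*3.870000 + (1-p)*12.983304] = 8.628491; exercise = 8.966701; V(3,2) = max -> 8.966701
  V(3,3) = exp(-r*dt) * [p*12.983304 + (1-p)*18.643289] = 15.810494; exercise = 16.148704; V(3,3) = max -> 16.148704
  V(2,0) = exp(-r*dt) * [p*0.000000 + (1-p)*2.040619] = 1.076002; exercise = 0.000000; V(2,0) = max -> 1.076002
  V(2,1) = exp(-r*dt) * [p*2.040619 + (1-p)*8.966701] = 5.667966; exercise = 3.870000; V(2,1) = max -> 5.667966
  V(2,2) = exp(-r*dt) * [p*8.966701 + (1-p)*16.148704] = 12.645094; exercise = 12.983304; V(2,2) = max -> 12.983304
  V(1,0) = exp(-r*dt) * [p*1.076002 + (1-p)*5.667966] = 3.484273; exercise = 0.000000; V(1,0) = max -> 3.484273
  V(1,1) = exp(-r*dt) * [p*5.667966 + (1-p)*12.983304] = 9.456625; exercise = 8.966701; V(1,1) = max -> 9.456625
  V(0,0) = exp(-r*dt) * [p*3.484273 + (1-p)*9.456625] = 6.591238; exercise = 3.870000; V(0,0) = max -> 6.591238


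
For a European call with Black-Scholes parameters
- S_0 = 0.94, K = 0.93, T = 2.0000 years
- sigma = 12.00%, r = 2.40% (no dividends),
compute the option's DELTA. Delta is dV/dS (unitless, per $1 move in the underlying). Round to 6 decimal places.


Answer: Delta = 0.666663

Derivation:
d1 = 0.4307181217; d2 = 0.2610124942
phi(d1) = 0.3636012120; exp(-qT) = 1.0000000000; exp(-rT) = 0.9531337871
N(d1) = 0.6666633297
Delta = exp(-qT) * N(d1) = 1.0000000000 * 0.6666633297 = 0.666663


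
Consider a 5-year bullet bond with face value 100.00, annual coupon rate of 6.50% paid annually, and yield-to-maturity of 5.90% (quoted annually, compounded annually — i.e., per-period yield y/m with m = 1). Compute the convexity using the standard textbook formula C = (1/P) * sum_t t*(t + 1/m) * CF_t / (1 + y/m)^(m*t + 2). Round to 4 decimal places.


Coupon per period c = face * coupon_rate / m = 6.500000
Periods per year m = 1; per-period yield y/m = 0.059000
Number of cashflows N = 5
Cashflows (t years, CF_t, discount factor 1/(1+y/m)^(m*t), PV):
  t = 1.0000: CF_t = 6.500000, DF = 0.944287, PV = 6.137866
  t = 2.0000: CF_t = 6.500000, DF = 0.891678, PV = 5.795907
  t = 3.0000: CF_t = 6.500000, DF = 0.842000, PV = 5.473000
  t = 4.0000: CF_t = 6.500000, DF = 0.795090, PV = 5.168083
  t = 5.0000: CF_t = 106.500000, DF = 0.750793, PV = 79.959452
Price P = sum_t PV_t = 102.534309
Convexity numerator sum_t t*(t + 1/m) * CF_t / (1+y/m)^(m*t + 2):
  t = 1.0000: term = 10.946001
  t = 2.0000: term = 31.008501
  t = 3.0000: term = 58.561852
  t = 4.0000: term = 92.165332
  t = 5.0000: term = 2138.942657
Convexity = (1/P) * sum = 2331.624342 / 102.534309 = 22.739943

Answer: Convexity = 22.7399


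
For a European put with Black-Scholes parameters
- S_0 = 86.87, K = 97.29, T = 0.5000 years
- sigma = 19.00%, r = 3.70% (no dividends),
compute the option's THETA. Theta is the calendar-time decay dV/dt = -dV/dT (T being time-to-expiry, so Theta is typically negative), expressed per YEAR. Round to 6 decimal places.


d1 = -0.6383198854; d2 = -0.7726701739
phi(d1) = 0.3254115236; exp(-qT) = 1.0000000000; exp(-rT) = 0.9816700746
Theta = -S*exp(-qT)*phi(d1)*sigma/(2*sqrt(T)) + r*K*exp(-rT)*N(-d2) - q*S*exp(-qT)*N(-d1)
N(-d1) = 0.7383672650; N(-d2) = 0.7801411987; sqrt(T) = 0.7071067812
Term 1 = -86.8700 * 1.0000000000 * 0.3254115236 * 0.1900 / (2 * 0.7071067812) = -3.7978810013
Term 2 = 0.0370 * 97.2900 * 0.9816700746 * 0.7801411987 = 2.7568217903
Term 3 = 0 (no dividend yield, q = 0)
Theta = -3.7978810013 + (2.7568217903) + (0.0000000000) = -1.041059

Answer: Theta = -1.041059


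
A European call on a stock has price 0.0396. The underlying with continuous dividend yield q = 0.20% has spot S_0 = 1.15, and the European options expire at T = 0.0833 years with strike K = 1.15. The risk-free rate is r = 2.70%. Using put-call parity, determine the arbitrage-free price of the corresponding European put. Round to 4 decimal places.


Answer: Put price = 0.0372

Derivation:
Put-call parity: C - P = S_0 * exp(-qT) - K * exp(-rT).
S_0 * exp(-qT) = 1.1500 * 0.99983341 = 1.14980843
K * exp(-rT) = 1.1500 * 0.99775343 = 1.14741644
P = C - S*exp(-qT) + K*exp(-rT)
P = 0.0396 - 1.14980843 + 1.14741644 = 0.0372


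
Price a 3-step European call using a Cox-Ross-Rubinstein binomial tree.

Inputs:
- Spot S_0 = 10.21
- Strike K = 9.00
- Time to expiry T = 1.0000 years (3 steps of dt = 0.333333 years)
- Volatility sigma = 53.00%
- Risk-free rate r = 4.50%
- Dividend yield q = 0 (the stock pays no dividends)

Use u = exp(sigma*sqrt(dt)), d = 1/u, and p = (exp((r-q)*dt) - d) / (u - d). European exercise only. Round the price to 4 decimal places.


Answer: Price = V(0,0) = 2.9755

Derivation:
dt = T/N = 0.333333
u = exp(sigma*sqrt(dt)) = 1.357976; d = 1/u = 0.736390
p = (exp((r-q)*dt) - d) / (u - d) = 0.448406
Discount per step: exp(-r*dt) = 0.985112
Stock lattice S(k, i) with i counting down-moves:
  k=0: S(0,0) = 10.2100
  k=1: S(1,0) = 13.8649; S(1,1) = 7.5185
  k=2: S(2,0) = 18.8283; S(2,1) = 10.2100; S(2,2) = 5.5366
  k=3: S(3,0) = 25.5683; S(3,1) = 13.8649; S(3,2) = 7.5185; S(3,3) = 4.0771
Terminal payoffs V(N, i) = max(S_T - K, 0):
  V(3,0) = 16.568332; V(3,1) = 4.864939; V(3,2) = 0.000000; V(3,3) = 0.000000
Backward induction: V(k, i) = exp(-r*dt) * [p * V(k+1, i) + (1-p) * V(k+1, i+1)].
  V(2,0) = exp(-r*dt) * [p*16.568332 + (1-p)*4.864939] = 9.962252
  V(2,1) = exp(-r*dt) * [p*4.864939 + (1-p)*0.000000] = 2.148991
  V(2,2) = exp(-r*dt) * [p*0.000000 + (1-p)*0.000000] = 0.000000
  V(1,0) = exp(-r*dt) * [p*9.962252 + (1-p)*2.148991] = 5.568350
  V(1,1) = exp(-r*dt) * [p*2.148991 + (1-p)*0.000000] = 0.949274
  V(0,0) = exp(-r*dt) * [p*5.568350 + (1-p)*0.949274] = 2.975527


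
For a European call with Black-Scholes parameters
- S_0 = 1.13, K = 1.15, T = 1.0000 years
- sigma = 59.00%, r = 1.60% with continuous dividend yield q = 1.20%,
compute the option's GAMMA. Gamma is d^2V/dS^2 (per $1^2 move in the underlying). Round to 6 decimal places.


Answer: Gamma = 0.569767

Derivation:
d1 = 0.2720435430; d2 = -0.3179564570
phi(d1) = 0.3844496769; exp(-qT) = 0.9880717129; exp(-rT) = 0.9841273201
Gamma = exp(-qT) * phi(d1) / (S * sigma * sqrt(T)) = 0.9880717129 * 0.3844496769 / (1.1300 * 0.5900 * 1.0000000000) = 0.569767


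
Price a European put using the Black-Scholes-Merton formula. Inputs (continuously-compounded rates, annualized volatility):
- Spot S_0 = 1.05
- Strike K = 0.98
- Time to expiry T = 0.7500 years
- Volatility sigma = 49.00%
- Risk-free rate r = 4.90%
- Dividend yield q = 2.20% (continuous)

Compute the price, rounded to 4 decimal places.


d1 = (ln(S/K) + (r - q + 0.5*sigma^2) * T) / (sigma * sqrt(T)) = 0.42247988
d2 = d1 - sigma * sqrt(T) = -0.00187257
exp(-rT) = 0.96391708; exp(-qT) = 0.98363538
P = K * exp(-rT) * N(-d2) - S_0 * exp(-qT) * N(-d1)
N(-d1) = 0.33633739; N(-d2) = 0.50074705
P = 0.9800 * 0.96391708 * 0.50074705 - 1.0500 * 0.98363538 * 0.33633739 = 0.1257

Answer: Price = 0.1257


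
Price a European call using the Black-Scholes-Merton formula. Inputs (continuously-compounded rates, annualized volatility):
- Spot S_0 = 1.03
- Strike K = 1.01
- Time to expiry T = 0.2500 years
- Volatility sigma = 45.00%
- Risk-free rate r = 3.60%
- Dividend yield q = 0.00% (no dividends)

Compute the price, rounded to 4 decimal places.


Answer: Price = 0.1062

Derivation:
d1 = (ln(S/K) + (r - q + 0.5*sigma^2) * T) / (sigma * sqrt(T)) = 0.23964876
d2 = d1 - sigma * sqrt(T) = 0.01464876
exp(-rT) = 0.99104038; exp(-qT) = 1.00000000
C = S_0 * exp(-qT) * N(d1) - K * exp(-rT) * N(d2)
N(d1) = 0.59469872; N(d2) = 0.50584380
C = 1.0300 * 1.00000000 * 0.59469872 - 1.0100 * 0.99104038 * 0.50584380 = 0.1062


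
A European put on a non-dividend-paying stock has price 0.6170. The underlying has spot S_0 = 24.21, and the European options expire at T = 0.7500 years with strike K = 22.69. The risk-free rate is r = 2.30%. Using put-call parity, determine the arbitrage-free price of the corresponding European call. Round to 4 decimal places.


Answer: Call price = 2.5250

Derivation:
Put-call parity: C - P = S_0 * exp(-qT) - K * exp(-rT).
S_0 * exp(-qT) = 24.2100 * 1.00000000 = 24.21000000
K * exp(-rT) = 22.6900 * 0.98289793 = 22.30195402
C = P + S*exp(-qT) - K*exp(-rT)
C = 0.6170 + 24.21000000 - 22.30195402 = 2.5250


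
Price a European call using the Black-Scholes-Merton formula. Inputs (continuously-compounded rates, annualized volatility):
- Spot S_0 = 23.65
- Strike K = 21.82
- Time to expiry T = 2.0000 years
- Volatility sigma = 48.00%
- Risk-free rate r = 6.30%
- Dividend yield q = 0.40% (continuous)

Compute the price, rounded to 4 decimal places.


Answer: Price = 8.0157

Derivation:
d1 = (ln(S/K) + (r - q + 0.5*sigma^2) * T) / (sigma * sqrt(T)) = 0.63188260
d2 = d1 - sigma * sqrt(T) = -0.04693991
exp(-rT) = 0.88161485; exp(-qT) = 0.99203191
C = S_0 * exp(-qT) * N(d1) - K * exp(-rT) * N(d2)
N(d1) = 0.73626820; N(d2) = 0.48128056
C = 23.6500 * 0.99203191 * 0.73626820 - 21.8200 * 0.88161485 * 0.48128056 = 8.0157


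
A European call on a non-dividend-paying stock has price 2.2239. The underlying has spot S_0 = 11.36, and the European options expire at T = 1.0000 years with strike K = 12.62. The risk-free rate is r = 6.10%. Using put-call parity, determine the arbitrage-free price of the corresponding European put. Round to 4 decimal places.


Put-call parity: C - P = S_0 * exp(-qT) - K * exp(-rT).
S_0 * exp(-qT) = 11.3600 * 1.00000000 = 11.36000000
K * exp(-rT) = 12.6200 * 0.94082324 = 11.87318929
P = C - S*exp(-qT) + K*exp(-rT)
P = 2.2239 - 11.36000000 + 11.87318929 = 2.7371

Answer: Put price = 2.7371


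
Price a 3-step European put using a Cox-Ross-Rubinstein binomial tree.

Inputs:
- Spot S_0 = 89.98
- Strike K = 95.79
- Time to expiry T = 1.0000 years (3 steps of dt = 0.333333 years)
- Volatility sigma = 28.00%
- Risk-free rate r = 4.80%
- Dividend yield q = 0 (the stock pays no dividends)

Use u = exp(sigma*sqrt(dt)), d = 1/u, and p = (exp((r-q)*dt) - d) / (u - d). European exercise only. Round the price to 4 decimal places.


Answer: Price = V(0,0) = 11.2936

Derivation:
dt = T/N = 0.333333
u = exp(sigma*sqrt(dt)) = 1.175458; d = 1/u = 0.850732
p = (exp((r-q)*dt) - d) / (u - d) = 0.509342
Discount per step: exp(-r*dt) = 0.984127
Stock lattice S(k, i) with i counting down-moves:
  k=0: S(0,0) = 89.9800
  k=1: S(1,0) = 105.7677; S(1,1) = 76.5489
  k=2: S(2,0) = 124.3256; S(2,1) = 89.9800; S(2,2) = 65.1226
  k=3: S(3,0) = 146.1395; S(3,1) = 105.7677; S(3,2) = 76.5489; S(3,3) = 55.4019
Terminal payoffs V(N, i) = max(K - S_T, 0):
  V(3,0) = 0.000000; V(3,1) = 0.000000; V(3,2) = 19.241131; V(3,3) = 40.388138
Backward induction: V(k, i) = exp(-r*dt) * [p * V(k+1, i) + (1-p) * V(k+1, i+1)].
  V(2,0) = exp(-r*dt) * [p*0.000000 + (1-p)*0.000000] = 0.000000
  V(2,1) = exp(-r*dt) * [p*0.000000 + (1-p)*19.241131] = 9.290967
  V(2,2) = exp(-r*dt) * [p*19.241131 + (1-p)*40.388138] = 29.146980
  V(1,0) = exp(-r*dt) * [p*0.000000 + (1-p)*9.290967] = 4.486330
  V(1,1) = exp(-r*dt) * [p*9.290967 + (1-p)*29.146980] = 18.731370
  V(0,0) = exp(-r*dt) * [p*4.486330 + (1-p)*18.731370] = 11.293624


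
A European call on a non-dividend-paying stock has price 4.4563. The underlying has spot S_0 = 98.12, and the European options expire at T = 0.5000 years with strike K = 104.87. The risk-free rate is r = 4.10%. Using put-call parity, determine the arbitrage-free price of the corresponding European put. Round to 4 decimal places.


Answer: Put price = 9.0784

Derivation:
Put-call parity: C - P = S_0 * exp(-qT) - K * exp(-rT).
S_0 * exp(-qT) = 98.1200 * 1.00000000 = 98.12000000
K * exp(-rT) = 104.8700 * 0.97970870 = 102.74205100
P = C - S*exp(-qT) + K*exp(-rT)
P = 4.4563 - 98.12000000 + 102.74205100 = 9.0784


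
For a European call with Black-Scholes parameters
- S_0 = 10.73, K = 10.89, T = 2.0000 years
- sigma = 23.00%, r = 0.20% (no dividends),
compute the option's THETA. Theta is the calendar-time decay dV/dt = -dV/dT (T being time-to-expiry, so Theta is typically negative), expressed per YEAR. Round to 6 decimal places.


d1 = 0.1294270412; d2 = -0.1958420782
phi(d1) = 0.3956148220; exp(-qT) = 1.0000000000; exp(-rT) = 0.9960079893
Theta = -S*exp(-qT)*phi(d1)*sigma/(2*sqrt(T)) - r*K*exp(-rT)*N(d2) + q*S*exp(-qT)*N(d1)
N(d1) = 0.5514901241; N(d2) = 0.4223668871; sqrt(T) = 1.4142135624
Term 1 = -10.7300 * 1.0000000000 * 0.3956148220 * 0.2300 / (2 * 1.4142135624) = -0.3451875463
Term 2 = -0.0020 * 10.8900 * 0.9960079893 * 0.4223668871 = -0.0091624277
Term 3 = 0 (no dividend yield, q = 0)
Theta = -0.3451875463 + (-0.0091624277) + (0.0000000000) = -0.354350

Answer: Theta = -0.354350


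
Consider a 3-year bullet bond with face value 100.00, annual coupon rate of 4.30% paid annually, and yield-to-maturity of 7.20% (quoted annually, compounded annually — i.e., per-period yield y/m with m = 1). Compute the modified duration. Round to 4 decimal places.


Coupon per period c = face * coupon_rate / m = 4.300000
Periods per year m = 1; per-period yield y/m = 0.072000
Number of cashflows N = 3
Cashflows (t years, CF_t, discount factor 1/(1+y/m)^(m*t), PV):
  t = 1.0000: CF_t = 4.300000, DF = 0.932836, PV = 4.011194
  t = 2.0000: CF_t = 4.300000, DF = 0.870183, PV = 3.741785
  t = 3.0000: CF_t = 104.300000, DF = 0.811738, PV = 84.664228
Price P = sum_t PV_t = 92.417207
First compute Macaulay numerator sum_t t * PV_t:
  t * PV_t at t = 1.0000: 4.011194
  t * PV_t at t = 2.0000: 7.483571
  t * PV_t at t = 3.0000: 253.992684
Macaulay duration D = 265.487449 / 92.417207 = 2.872706
Modified duration = D / (1 + y/m) = 2.872706 / (1 + 0.072000) = 2.679763

Answer: Modified duration = 2.6798


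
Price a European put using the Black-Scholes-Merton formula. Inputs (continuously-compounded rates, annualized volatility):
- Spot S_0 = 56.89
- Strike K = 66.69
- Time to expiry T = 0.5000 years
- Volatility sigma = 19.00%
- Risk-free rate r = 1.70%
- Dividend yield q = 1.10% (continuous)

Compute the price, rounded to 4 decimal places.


Answer: Price = 10.0463

Derivation:
d1 = (ln(S/K) + (r - q + 0.5*sigma^2) * T) / (sigma * sqrt(T)) = -1.09348807
d2 = d1 - sigma * sqrt(T) = -1.22783836
exp(-rT) = 0.99153602; exp(-qT) = 0.99451510
P = K * exp(-rT) * N(-d2) - S_0 * exp(-qT) * N(-d1)
N(-d1) = 0.86291022; N(-d2) = 0.89024617
P = 66.6900 * 0.99153602 * 0.89024617 - 56.8900 * 0.99451510 * 0.86291022 = 10.0463


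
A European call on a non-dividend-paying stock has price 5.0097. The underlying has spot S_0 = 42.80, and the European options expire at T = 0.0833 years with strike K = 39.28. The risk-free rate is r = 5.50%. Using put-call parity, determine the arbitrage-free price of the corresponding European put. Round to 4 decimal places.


Put-call parity: C - P = S_0 * exp(-qT) - K * exp(-rT).
S_0 * exp(-qT) = 42.8000 * 1.00000000 = 42.80000000
K * exp(-rT) = 39.2800 * 0.99542898 = 39.10045030
P = C - S*exp(-qT) + K*exp(-rT)
P = 5.0097 - 42.80000000 + 39.10045030 = 1.3102

Answer: Put price = 1.3102


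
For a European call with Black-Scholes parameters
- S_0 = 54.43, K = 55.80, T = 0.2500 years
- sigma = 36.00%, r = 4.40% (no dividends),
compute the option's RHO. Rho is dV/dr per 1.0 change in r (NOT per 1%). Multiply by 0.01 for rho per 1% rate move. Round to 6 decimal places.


Answer: Rho = 5.983770

Derivation:
d1 = 0.0130089059; d2 = -0.1669910941
phi(d1) = 0.3989085250; exp(-qT) = 1.0000000000; exp(-rT) = 0.9890602788
N(d2) = 0.4336885282
Rho = K*T*exp(-rT)*N(d2) = 55.8000 * 0.2500 * 0.9890602788 * 0.4336885282 = 5.983770


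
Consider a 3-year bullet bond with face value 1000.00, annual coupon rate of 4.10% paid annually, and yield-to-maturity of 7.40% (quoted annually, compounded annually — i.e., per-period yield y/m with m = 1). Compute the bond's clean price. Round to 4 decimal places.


Answer: Price = 914.0266

Derivation:
Coupon per period c = face * coupon_rate / m = 41.000000
Periods per year m = 1; per-period yield y/m = 0.074000
Number of cashflows N = 3
Cashflows (t years, CF_t, discount factor 1/(1+y/m)^(m*t), PV):
  t = 1.0000: CF_t = 41.000000, DF = 0.931099, PV = 38.175047
  t = 2.0000: CF_t = 41.000000, DF = 0.866945, PV = 35.544736
  t = 3.0000: CF_t = 1041.000000, DF = 0.807211, PV = 840.306814
Price P = sum_t PV_t = 914.026597


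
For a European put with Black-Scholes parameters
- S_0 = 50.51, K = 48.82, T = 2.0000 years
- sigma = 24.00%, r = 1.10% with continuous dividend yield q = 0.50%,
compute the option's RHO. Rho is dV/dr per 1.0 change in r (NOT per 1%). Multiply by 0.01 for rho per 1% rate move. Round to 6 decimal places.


d1 = 0.3053265618; d2 = -0.0340846932
phi(d1) = 0.3807734547; exp(-qT) = 0.9900498337; exp(-rT) = 0.9782402351
N(-d2) = 0.5135951928
Rho = -K*T*exp(-rT)*N(-d2) = -48.8200 * 2.0000 * 0.9782402351 * 0.5135951928 = -49.056238

Answer: Rho = -49.056238


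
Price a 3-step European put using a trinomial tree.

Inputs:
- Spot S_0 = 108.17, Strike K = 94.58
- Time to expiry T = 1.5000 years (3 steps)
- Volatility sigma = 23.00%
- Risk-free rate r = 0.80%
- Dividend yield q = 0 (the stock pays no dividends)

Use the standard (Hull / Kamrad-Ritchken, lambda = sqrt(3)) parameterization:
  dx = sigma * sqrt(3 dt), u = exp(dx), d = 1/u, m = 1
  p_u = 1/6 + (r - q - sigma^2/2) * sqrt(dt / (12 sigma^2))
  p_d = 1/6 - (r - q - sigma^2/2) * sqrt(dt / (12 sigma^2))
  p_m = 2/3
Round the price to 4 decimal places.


Answer: Price = V(0,0) = 5.7965

Derivation:
dt = T/N = 0.500000; dx = sigma*sqrt(3*dt) = 0.281691
u = exp(dx) = 1.325370; d = 1/u = 0.754507
p_u = 0.150292, p_m = 0.666667, p_d = 0.183041
Discount per step: exp(-r*dt) = 0.996008
Stock lattice S(k, j) with j the centered position index:
  k=0: S(0,+0) = 108.1700
  k=1: S(1,-1) = 81.6150; S(1,+0) = 108.1700; S(1,+1) = 143.3652
  k=2: S(2,-2) = 61.5790; S(2,-1) = 81.6150; S(2,+0) = 108.1700; S(2,+1) = 143.3652; S(2,+2) = 190.0119
  k=3: S(3,-3) = 46.4618; S(3,-2) = 61.5790; S(3,-1) = 81.6150; S(3,+0) = 108.1700; S(3,+1) = 143.3652; S(3,+2) = 190.0119; S(3,+3) = 251.8360
Terminal payoffs V(N, j) = max(K - S_T, 0):
  V(3,-3) = 48.118217; V(3,-2) = 33.000968; V(3,-1) = 12.965027; V(3,+0) = 0.000000; V(3,+1) = 0.000000; V(3,+2) = 0.000000; V(3,+3) = 0.000000
Backward induction: V(k, j) = exp(-r*dt) * [p_u * V(k+1, j+1) + p_m * V(k+1, j) + p_d * V(k+1, j-1)]
  V(2,-2) = exp(-r*dt) * [p_u*12.965027 + p_m*33.000968 + p_d*48.118217] = 32.626030
  V(2,-1) = exp(-r*dt) * [p_u*0.000000 + p_m*12.965027 + p_d*33.000968] = 14.625262
  V(2,+0) = exp(-r*dt) * [p_u*0.000000 + p_m*0.000000 + p_d*12.965027] = 2.363658
  V(2,+1) = exp(-r*dt) * [p_u*0.000000 + p_m*0.000000 + p_d*0.000000] = 0.000000
  V(2,+2) = exp(-r*dt) * [p_u*0.000000 + p_m*0.000000 + p_d*0.000000] = 0.000000
  V(1,-1) = exp(-r*dt) * [p_u*2.363658 + p_m*14.625262 + p_d*32.626030] = 16.013134
  V(1,+0) = exp(-r*dt) * [p_u*0.000000 + p_m*2.363658 + p_d*14.625262] = 4.235817
  V(1,+1) = exp(-r*dt) * [p_u*0.000000 + p_m*0.000000 + p_d*2.363658] = 0.430919
  V(0,+0) = exp(-r*dt) * [p_u*0.430919 + p_m*4.235817 + p_d*16.013134] = 5.796469


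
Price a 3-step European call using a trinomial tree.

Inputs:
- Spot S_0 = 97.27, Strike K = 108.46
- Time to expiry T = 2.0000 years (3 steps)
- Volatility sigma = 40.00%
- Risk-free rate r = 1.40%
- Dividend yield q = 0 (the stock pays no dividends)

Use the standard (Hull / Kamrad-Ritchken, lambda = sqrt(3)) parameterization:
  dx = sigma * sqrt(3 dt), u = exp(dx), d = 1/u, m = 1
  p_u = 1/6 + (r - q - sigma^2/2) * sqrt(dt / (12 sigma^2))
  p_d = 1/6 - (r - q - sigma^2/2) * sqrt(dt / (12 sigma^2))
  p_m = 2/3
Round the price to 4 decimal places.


dt = T/N = 0.666667; dx = sigma*sqrt(3*dt) = 0.565685
u = exp(dx) = 1.760654; d = 1/u = 0.567971
p_u = 0.127776, p_m = 0.666667, p_d = 0.205558
Discount per step: exp(-r*dt) = 0.990710
Stock lattice S(k, j) with j the centered position index:
  k=0: S(0,+0) = 97.2700
  k=1: S(1,-1) = 55.2465; S(1,+0) = 97.2700; S(1,+1) = 171.2588
  k=2: S(2,-2) = 31.3784; S(2,-1) = 55.2465; S(2,+0) = 97.2700; S(2,+1) = 171.2588; S(2,+2) = 301.5276
  k=3: S(3,-3) = 17.8220; S(3,-2) = 31.3784; S(3,-1) = 55.2465; S(3,+0) = 97.2700; S(3,+1) = 171.2588; S(3,+2) = 301.5276; S(3,+3) = 530.8858
Terminal payoffs V(N, j) = max(S_T - K, 0):
  V(3,-3) = 0.000000; V(3,-2) = 0.000000; V(3,-1) = 0.000000; V(3,+0) = 0.000000; V(3,+1) = 62.798831; V(3,+2) = 193.067574; V(3,+3) = 422.425779
Backward induction: V(k, j) = exp(-r*dt) * [p_u * V(k+1, j+1) + p_m * V(k+1, j) + p_d * V(k+1, j-1)]
  V(2,-2) = exp(-r*dt) * [p_u*0.000000 + p_m*0.000000 + p_d*0.000000] = 0.000000
  V(2,-1) = exp(-r*dt) * [p_u*0.000000 + p_m*0.000000 + p_d*0.000000] = 0.000000
  V(2,+0) = exp(-r*dt) * [p_u*62.798831 + p_m*0.000000 + p_d*0.000000] = 7.949627
  V(2,+1) = exp(-r*dt) * [p_u*193.067574 + p_m*62.798831 + p_d*0.000000] = 65.917143
  V(2,+2) = exp(-r*dt) * [p_u*422.425779 + p_m*193.067574 + p_d*62.798831] = 193.779206
  V(1,-1) = exp(-r*dt) * [p_u*7.949627 + p_m*0.000000 + p_d*0.000000] = 1.006333
  V(1,+0) = exp(-r*dt) * [p_u*65.917143 + p_m*7.949627 + p_d*0.000000] = 13.594887
  V(1,+1) = exp(-r*dt) * [p_u*193.779206 + p_m*65.917143 + p_d*7.949627] = 69.685715
  V(0,+0) = exp(-r*dt) * [p_u*69.685715 + p_m*13.594887 + p_d*1.006333] = 18.005427

Answer: Price = V(0,0) = 18.0054


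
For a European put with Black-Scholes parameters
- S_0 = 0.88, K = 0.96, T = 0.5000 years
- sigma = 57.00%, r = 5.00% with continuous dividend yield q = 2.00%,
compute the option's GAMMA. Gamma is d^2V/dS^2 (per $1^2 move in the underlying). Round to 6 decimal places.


Answer: Gamma = 1.113297

Derivation:
d1 = 0.0228597028; d2 = -0.3801911624
phi(d1) = 0.3988380572; exp(-qT) = 0.9900498337; exp(-rT) = 0.9753099120
Gamma = exp(-qT) * phi(d1) / (S * sigma * sqrt(T)) = 0.9900498337 * 0.3988380572 / (0.8800 * 0.5700 * 0.7071067812) = 1.113297


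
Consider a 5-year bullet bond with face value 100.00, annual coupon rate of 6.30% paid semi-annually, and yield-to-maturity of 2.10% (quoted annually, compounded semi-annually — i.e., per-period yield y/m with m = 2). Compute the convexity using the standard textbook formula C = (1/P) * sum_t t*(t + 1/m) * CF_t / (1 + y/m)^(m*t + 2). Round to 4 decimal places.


Coupon per period c = face * coupon_rate / m = 3.150000
Periods per year m = 2; per-period yield y/m = 0.010500
Number of cashflows N = 10
Cashflows (t years, CF_t, discount factor 1/(1+y/m)^(m*t), PV):
  t = 0.5000: CF_t = 3.150000, DF = 0.989609, PV = 3.117269
  t = 1.0000: CF_t = 3.150000, DF = 0.979326, PV = 3.084877
  t = 1.5000: CF_t = 3.150000, DF = 0.969150, PV = 3.052823
  t = 2.0000: CF_t = 3.150000, DF = 0.959080, PV = 3.021101
  t = 2.5000: CF_t = 3.150000, DF = 0.949114, PV = 2.989709
  t = 3.0000: CF_t = 3.150000, DF = 0.939252, PV = 2.958644
  t = 3.5000: CF_t = 3.150000, DF = 0.929492, PV = 2.927901
  t = 4.0000: CF_t = 3.150000, DF = 0.919834, PV = 2.897477
  t = 4.5000: CF_t = 3.150000, DF = 0.910276, PV = 2.867370
  t = 5.0000: CF_t = 103.150000, DF = 0.900818, PV = 92.919327
Price P = sum_t PV_t = 119.836497
Convexity numerator sum_t t*(t + 1/m) * CF_t / (1+y/m)^(m*t + 2):
  t = 0.5000: term = 1.526411
  t = 1.0000: term = 4.531652
  t = 1.5000: term = 8.969128
  t = 2.0000: term = 14.793218
  t = 2.5000: term = 21.959255
  t = 3.0000: term = 30.423509
  t = 3.5000: term = 40.143176
  t = 4.0000: term = 51.076353
  t = 4.5000: term = 63.182030
  t = 5.0000: term = 2502.454051
Convexity = (1/P) * sum = 2739.058783 / 119.836497 = 22.856633

Answer: Convexity = 22.8566


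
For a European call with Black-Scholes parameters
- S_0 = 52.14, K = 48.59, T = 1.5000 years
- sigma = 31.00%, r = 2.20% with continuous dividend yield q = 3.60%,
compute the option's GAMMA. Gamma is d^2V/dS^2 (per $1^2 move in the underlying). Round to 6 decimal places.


Answer: Gamma = 0.018139

Derivation:
d1 = 0.3202501346; d2 = -0.0594207755
phi(d1) = 0.3790001767; exp(-qT) = 0.9474321065; exp(-rT) = 0.9675385596
Gamma = exp(-qT) * phi(d1) / (S * sigma * sqrt(T)) = 0.9474321065 * 0.3790001767 / (52.1400 * 0.3100 * 1.2247448714) = 0.018139


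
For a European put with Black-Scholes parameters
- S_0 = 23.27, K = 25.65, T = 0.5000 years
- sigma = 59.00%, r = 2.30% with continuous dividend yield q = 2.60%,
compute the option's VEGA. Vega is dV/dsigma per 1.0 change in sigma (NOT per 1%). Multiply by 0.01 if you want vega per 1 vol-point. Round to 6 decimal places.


d1 = -0.0284127353; d2 = -0.4456057362
phi(d1) = 0.3987812831; exp(-qT) = 0.9870841350; exp(-rT) = 0.9885658722
Vega = S * exp(-qT) * phi(d1) * sqrt(T) = 23.2700 * 0.9870841350 * 0.3987812831 * 0.7071067812 = 6.476947

Answer: Vega = 6.476947


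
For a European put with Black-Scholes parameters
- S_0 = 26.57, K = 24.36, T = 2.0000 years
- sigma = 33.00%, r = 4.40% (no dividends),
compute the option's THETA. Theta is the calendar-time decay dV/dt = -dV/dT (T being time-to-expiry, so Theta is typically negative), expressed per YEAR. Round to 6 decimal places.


d1 = 0.6079839461; d2 = 0.1412934705
phi(d1) = 0.3316215823; exp(-qT) = 1.0000000000; exp(-rT) = 0.9157608767
Theta = -S*exp(-qT)*phi(d1)*sigma/(2*sqrt(T)) + r*K*exp(-rT)*N(-d2) - q*S*exp(-qT)*N(-d1)
N(-d1) = 0.2715990608; N(-d2) = 0.4438190538; sqrt(T) = 1.4142135624
Term 1 = -26.5700 * 1.0000000000 * 0.3316215823 * 0.3300 / (2 * 1.4142135624) = -1.0280240810
Term 2 = 0.0440 * 24.3600 * 0.9157608767 * 0.4438190538 = 0.4356302097
Term 3 = 0 (no dividend yield, q = 0)
Theta = -1.0280240810 + (0.4356302097) + (0.0000000000) = -0.592394

Answer: Theta = -0.592394


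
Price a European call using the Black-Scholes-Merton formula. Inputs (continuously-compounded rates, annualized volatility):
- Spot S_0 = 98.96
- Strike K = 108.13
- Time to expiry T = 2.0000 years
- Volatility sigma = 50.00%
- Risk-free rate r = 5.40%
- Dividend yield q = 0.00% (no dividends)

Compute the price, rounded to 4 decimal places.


d1 = (ln(S/K) + (r - q + 0.5*sigma^2) * T) / (sigma * sqrt(T)) = 0.38096300
d2 = d1 - sigma * sqrt(T) = -0.32614378
exp(-rT) = 0.89762760; exp(-qT) = 1.00000000
C = S_0 * exp(-qT) * N(d1) - K * exp(-rT) * N(d2)
N(d1) = 0.64838465; N(d2) = 0.37215779
C = 98.9600 * 1.00000000 * 0.64838465 - 108.1300 * 0.89762760 * 0.37215779 = 28.0423

Answer: Price = 28.0423


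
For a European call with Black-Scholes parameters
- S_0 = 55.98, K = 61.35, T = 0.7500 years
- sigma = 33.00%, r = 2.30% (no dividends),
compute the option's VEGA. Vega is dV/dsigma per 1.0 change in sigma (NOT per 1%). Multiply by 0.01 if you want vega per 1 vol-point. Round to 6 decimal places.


d1 = -0.1172657429; d2 = -0.4030541261
phi(d1) = 0.3962087103; exp(-qT) = 1.0000000000; exp(-rT) = 0.9828979294
Vega = S * exp(-qT) * phi(d1) * sqrt(T) = 55.9800 * 1.0000000000 * 0.3962087103 * 0.8660254038 = 19.208239

Answer: Vega = 19.208239


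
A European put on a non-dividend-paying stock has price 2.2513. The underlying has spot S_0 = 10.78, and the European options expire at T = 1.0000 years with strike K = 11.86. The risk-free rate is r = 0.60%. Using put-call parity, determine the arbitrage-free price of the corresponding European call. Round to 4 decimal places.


Put-call parity: C - P = S_0 * exp(-qT) - K * exp(-rT).
S_0 * exp(-qT) = 10.7800 * 1.00000000 = 10.78000000
K * exp(-rT) = 11.8600 * 0.99401796 = 11.78905305
C = P + S*exp(-qT) - K*exp(-rT)
C = 2.2513 + 10.78000000 - 11.78905305 = 1.2422

Answer: Call price = 1.2422


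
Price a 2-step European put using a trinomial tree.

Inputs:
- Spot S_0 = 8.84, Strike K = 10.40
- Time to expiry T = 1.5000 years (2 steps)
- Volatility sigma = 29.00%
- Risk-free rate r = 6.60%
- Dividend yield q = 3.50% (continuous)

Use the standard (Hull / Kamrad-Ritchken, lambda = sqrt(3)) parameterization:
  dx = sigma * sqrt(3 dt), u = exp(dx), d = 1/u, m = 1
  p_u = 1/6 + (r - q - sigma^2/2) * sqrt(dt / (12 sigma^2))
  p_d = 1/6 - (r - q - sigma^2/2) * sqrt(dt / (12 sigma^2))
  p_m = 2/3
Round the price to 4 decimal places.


dt = T/N = 0.750000; dx = sigma*sqrt(3*dt) = 0.435000
u = exp(dx) = 1.544963; d = 1/u = 0.647265
p_u = 0.157141, p_m = 0.666667, p_d = 0.176193
Discount per step: exp(-r*dt) = 0.951705
Stock lattice S(k, j) with j the centered position index:
  k=0: S(0,+0) = 8.8400
  k=1: S(1,-1) = 5.7218; S(1,+0) = 8.8400; S(1,+1) = 13.6575
  k=2: S(2,-2) = 3.7035; S(2,-1) = 5.7218; S(2,+0) = 8.8400; S(2,+1) = 13.6575; S(2,+2) = 21.1003
Terminal payoffs V(N, j) = max(K - S_T, 0):
  V(2,-2) = 6.696468; V(2,-1) = 4.678180; V(2,+0) = 1.560000; V(2,+1) = 0.000000; V(2,+2) = 0.000000
Backward induction: V(k, j) = exp(-r*dt) * [p_u * V(k+1, j+1) + p_m * V(k+1, j) + p_d * V(k+1, j-1)]
  V(1,-1) = exp(-r*dt) * [p_u*1.560000 + p_m*4.678180 + p_d*6.696468] = 4.324352
  V(1,+0) = exp(-r*dt) * [p_u*0.000000 + p_m*1.560000 + p_d*4.678180] = 1.774226
  V(1,+1) = exp(-r*dt) * [p_u*0.000000 + p_m*0.000000 + p_d*1.560000] = 0.261586
  V(0,+0) = exp(-r*dt) * [p_u*0.261586 + p_m*1.774226 + p_d*4.324352] = 1.889936

Answer: Price = V(0,0) = 1.8899


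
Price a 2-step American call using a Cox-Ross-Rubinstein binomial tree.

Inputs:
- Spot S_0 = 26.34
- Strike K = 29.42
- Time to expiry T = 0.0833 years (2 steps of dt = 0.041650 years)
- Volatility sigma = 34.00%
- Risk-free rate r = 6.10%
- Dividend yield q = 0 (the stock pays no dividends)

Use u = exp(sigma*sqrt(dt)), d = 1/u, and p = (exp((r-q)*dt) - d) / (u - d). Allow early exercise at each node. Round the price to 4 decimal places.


Answer: Price = V(0,0) = 0.2100

Derivation:
dt = T/N = 0.041650
u = exp(sigma*sqrt(dt)) = 1.071852; d = 1/u = 0.932964
p = (exp((r-q)*dt) - d) / (u - d) = 0.500976
Discount per step: exp(-r*dt) = 0.997463
Stock lattice S(k, i) with i counting down-moves:
  k=0: S(0,0) = 26.3400
  k=1: S(1,0) = 28.2326; S(1,1) = 24.5743
  k=2: S(2,0) = 30.2612; S(2,1) = 26.3400; S(2,2) = 22.9269
Terminal payoffs V(N, i) = max(S_T - K, 0):
  V(2,0) = 0.841169; V(2,1) = 0.000000; V(2,2) = 0.000000
Backward induction: V(k, i) = exp(-r*dt) * [p * V(k+1, i) + (1-p) * V(k+1, i+1)]; then take max(V_cont, immediate exercise) for American.
  V(1,0) = exp(-r*dt) * [p*0.841169 + (1-p)*0.000000] = 0.420336; exercise = 0.000000; V(1,0) = max -> 0.420336
  V(1,1) = exp(-r*dt) * [p*0.000000 + (1-p)*0.000000] = 0.000000; exercise = 0.000000; V(1,1) = max -> 0.000000
  V(0,0) = exp(-r*dt) * [p*0.420336 + (1-p)*0.000000] = 0.210044; exercise = 0.000000; V(0,0) = max -> 0.210044
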